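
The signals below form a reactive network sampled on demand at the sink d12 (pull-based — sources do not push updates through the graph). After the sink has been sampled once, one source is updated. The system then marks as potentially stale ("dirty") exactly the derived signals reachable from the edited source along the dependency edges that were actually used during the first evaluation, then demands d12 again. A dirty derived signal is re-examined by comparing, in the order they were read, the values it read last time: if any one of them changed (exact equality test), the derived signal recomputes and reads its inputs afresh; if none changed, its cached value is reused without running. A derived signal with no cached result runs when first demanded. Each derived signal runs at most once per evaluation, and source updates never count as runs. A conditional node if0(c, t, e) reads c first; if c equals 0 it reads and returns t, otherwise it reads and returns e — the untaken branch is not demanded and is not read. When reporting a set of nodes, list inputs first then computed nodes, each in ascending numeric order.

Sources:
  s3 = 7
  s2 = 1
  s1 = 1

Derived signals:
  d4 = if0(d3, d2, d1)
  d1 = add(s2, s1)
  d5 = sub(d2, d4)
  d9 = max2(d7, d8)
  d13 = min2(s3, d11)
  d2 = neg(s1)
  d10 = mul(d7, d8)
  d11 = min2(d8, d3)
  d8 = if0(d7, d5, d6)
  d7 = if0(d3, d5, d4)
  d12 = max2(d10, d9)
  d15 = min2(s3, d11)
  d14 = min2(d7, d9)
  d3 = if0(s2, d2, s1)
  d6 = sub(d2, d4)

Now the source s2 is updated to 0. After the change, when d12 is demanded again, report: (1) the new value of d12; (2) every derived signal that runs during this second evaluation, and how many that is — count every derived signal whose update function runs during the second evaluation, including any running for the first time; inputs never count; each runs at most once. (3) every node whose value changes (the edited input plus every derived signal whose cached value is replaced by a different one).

d12 now evaluates to 1.
Run set: d1, d3, d4, d6, d7, d8, d9, d10, d12 (9 run).
Changed values: s2, d1, d3, d4, d6, d7, d8, d9, d10, d12.

Initial pass — values computed on the first demand:
  d1 = add(1, 1) = 2
  d2 = neg(1) = -1
  d3 = if0(s2=1 -> else branch s1) = 1
  d4 = if0(d3=1 -> else branch d1) = 2
  d6 = sub(-1, 2) = -3
  d7 = if0(d3=1 -> else branch d4) = 2
  d8 = if0(d7=2 -> else branch d6) = -3
  d9 = max2(2, -3) = 2
  d10 = mul(2, -3) = -6
  d12 = max2(-6, 2) = 2

Second demand — change propagation:
  d1: re-runs because s2 1->0; new result 1.
  d3: re-runs because s2 1->0; new result -1.
  d4: re-runs because d3 1->-1; d1 2->1; new result 1.
  d6: re-runs because d4 2->1; new result -2.
  d7: re-runs because d3 1->-1; d4 2->1; new result 1.
  d8: re-runs because d7 2->1; d6 -3->-2; new result -2.
  d9: re-runs because d7 2->1; d8 -3->-2; new result 1.
  d10: re-runs because d7 2->1; d8 -3->-2; new result -2.
  d12: re-runs because d10 -6->-2; d9 2->1; new result 1.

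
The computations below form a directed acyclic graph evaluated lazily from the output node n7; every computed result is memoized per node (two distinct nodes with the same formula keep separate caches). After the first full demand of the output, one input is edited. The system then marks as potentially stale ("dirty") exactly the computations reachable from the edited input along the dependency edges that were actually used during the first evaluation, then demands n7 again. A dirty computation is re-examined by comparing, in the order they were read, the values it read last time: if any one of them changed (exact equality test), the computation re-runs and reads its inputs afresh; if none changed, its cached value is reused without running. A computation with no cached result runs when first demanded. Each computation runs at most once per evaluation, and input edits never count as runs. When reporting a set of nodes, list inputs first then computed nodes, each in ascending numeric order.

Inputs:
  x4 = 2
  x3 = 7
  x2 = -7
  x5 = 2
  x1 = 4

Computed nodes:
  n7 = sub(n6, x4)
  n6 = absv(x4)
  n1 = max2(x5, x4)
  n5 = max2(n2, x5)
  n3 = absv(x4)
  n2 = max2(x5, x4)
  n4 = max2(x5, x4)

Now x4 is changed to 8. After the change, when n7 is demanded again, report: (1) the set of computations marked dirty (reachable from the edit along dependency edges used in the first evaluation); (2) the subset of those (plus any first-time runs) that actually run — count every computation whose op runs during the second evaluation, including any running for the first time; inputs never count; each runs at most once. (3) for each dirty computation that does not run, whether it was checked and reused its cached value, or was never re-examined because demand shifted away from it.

The edit dirties: n6, n7.
2 computations run: n6, n7.
No dirty computation escaped a run.

First demand of the output computes:
  n6 = absv(2) = 2
  n7 = sub(2, 2) = 0

After the edit, cleaning proceeds:
  n6: a read changed (x4 2->8) — executes, giving 8.
  n7: a read changed (n6 2->8; x4 2->8) — executes, giving 0 — identical to its old value.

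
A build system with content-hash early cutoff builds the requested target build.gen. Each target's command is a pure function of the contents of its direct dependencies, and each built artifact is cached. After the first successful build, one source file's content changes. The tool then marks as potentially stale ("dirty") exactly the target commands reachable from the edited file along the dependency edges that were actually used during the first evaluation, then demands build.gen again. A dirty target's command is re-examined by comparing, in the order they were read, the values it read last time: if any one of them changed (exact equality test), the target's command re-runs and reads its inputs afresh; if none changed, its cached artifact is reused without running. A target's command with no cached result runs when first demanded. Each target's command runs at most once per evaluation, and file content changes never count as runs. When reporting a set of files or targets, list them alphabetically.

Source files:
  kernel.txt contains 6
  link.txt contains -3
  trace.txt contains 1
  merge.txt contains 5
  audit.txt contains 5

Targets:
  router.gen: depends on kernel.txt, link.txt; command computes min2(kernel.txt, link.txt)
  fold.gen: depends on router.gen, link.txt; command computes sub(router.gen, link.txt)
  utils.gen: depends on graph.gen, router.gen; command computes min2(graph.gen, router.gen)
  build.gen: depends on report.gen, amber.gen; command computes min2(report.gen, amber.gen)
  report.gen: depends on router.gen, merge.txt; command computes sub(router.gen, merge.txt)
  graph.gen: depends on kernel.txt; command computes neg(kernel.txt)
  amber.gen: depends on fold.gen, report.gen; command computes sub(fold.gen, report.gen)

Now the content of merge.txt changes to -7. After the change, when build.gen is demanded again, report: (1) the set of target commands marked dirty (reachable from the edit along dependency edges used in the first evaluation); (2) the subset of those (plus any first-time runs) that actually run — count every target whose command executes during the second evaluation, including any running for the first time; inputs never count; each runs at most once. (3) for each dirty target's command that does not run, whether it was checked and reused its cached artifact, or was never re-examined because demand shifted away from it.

First evaluation (everything demanded from the output):
  router.gen = min2(6, -3) = -3
  fold.gen = sub(-3, -3) = 0
  report.gen = sub(-3, 5) = -8
  amber.gen = sub(0, -8) = 8
  build.gen = min2(-8, 8) = -8

Propagation after the edit:
  report.gen: runs — merge.txt 5->-7; result 4.
  amber.gen: runs — report.gen -8->4; result -4.
  build.gen: runs — report.gen -8->4; amber.gen 8->-4; result -4.

Marked dirty: amber.gen, build.gen, report.gen.
Target commands that run: amber.gen, build.gen, report.gen — 3 in total.
Every dirty target's command ran.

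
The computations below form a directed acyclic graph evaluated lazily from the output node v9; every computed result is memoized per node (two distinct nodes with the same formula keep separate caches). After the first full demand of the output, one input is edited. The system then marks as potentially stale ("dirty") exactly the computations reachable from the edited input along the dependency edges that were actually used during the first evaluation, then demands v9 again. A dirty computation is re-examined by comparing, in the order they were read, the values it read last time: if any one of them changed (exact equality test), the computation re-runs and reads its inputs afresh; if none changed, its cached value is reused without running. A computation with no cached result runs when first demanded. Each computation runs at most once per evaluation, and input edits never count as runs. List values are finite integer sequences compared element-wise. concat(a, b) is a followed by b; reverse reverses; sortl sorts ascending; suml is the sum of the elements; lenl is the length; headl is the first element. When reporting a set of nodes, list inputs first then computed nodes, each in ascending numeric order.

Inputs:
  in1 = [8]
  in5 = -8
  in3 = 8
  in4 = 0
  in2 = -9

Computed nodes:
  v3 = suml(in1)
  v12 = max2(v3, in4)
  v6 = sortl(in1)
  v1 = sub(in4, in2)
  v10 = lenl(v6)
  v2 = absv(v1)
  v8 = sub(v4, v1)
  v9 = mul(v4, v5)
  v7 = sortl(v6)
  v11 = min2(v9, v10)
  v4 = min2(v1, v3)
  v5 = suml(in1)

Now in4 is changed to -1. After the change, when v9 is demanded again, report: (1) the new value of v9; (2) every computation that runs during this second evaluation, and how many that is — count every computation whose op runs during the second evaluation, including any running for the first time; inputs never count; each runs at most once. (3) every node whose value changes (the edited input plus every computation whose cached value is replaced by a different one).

First demand of the output computes:
  v1 = sub(0, -9) = 9
  v3 = suml([8]) = 8
  v4 = min2(9, 8) = 8
  v5 = suml([8]) = 8
  v9 = mul(8, 8) = 64

After the edit, cleaning proceeds:
  v1: a read changed (in4 0->-1) — executes, giving 8.
  v4: a read changed (v1 9->8) — executes, giving 8 — identical to its old value.
  v9: dirty, but its reads are unchanged (v4 unchanged, v5 unchanged); cached 64 stands.

Note the absorption at v4: it re-runs yet its value is the same, leaving the output's value untouched.

Demanding v9 again yields 64.
2 computations run: v1, v4.
The nodes whose values change: in4, v1.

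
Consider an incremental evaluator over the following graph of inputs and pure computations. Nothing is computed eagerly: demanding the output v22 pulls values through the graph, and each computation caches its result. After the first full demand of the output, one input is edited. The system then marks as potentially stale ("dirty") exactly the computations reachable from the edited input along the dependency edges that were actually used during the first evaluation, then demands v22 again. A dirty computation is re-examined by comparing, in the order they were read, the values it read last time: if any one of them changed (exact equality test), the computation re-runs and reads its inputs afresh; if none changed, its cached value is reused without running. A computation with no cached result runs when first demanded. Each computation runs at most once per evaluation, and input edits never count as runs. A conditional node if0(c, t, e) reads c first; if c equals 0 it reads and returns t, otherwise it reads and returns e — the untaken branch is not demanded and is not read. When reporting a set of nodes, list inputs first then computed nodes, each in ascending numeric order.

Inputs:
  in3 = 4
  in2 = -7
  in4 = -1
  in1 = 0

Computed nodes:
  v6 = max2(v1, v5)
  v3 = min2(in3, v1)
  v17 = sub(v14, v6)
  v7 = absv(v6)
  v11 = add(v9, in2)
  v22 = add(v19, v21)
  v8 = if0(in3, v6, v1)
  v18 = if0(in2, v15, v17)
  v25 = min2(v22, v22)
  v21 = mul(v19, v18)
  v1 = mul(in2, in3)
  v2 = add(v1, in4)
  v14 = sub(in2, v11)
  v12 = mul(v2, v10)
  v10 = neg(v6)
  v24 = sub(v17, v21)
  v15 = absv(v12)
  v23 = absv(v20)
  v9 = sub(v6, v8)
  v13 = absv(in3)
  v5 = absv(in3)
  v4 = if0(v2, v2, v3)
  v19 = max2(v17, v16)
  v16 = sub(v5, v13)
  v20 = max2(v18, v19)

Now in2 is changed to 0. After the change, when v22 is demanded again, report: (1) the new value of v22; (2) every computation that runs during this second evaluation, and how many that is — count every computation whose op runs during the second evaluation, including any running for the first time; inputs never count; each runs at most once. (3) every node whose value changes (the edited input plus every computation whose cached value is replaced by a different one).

v22 now evaluates to 0.
Run set: v1, v2, v6, v8, v9, v10, v11, v12, v14, v15, v17, v18, v19, v21 (14 run).
Changed values: in2, v1, v8, v9, v11, v14, v17, v18.
The important point: the flipped condition pulls in fresh nodes; v2, v10, v12, v15 run for the first time.

Initial pass — values computed on the first demand:
  v1 = mul(-7, 4) = -28
  v5 = absv(4) = 4
  v6 = max2(-28, 4) = 4
  v8 = if0(in3=4 -> else branch v1) = -28
  v9 = sub(4, -28) = 32
  v11 = add(32, -7) = 25
  v13 = absv(4) = 4
  v14 = sub(-7, 25) = -32
  v16 = sub(4, 4) = 0
  v17 = sub(-32, 4) = -36
  v18 = if0(in2=-7 -> else branch v17) = -36
  v19 = max2(-36, 0) = 0
  v21 = mul(0, -36) = 0
  v22 = add(0, 0) = 0

Second demand — change propagation:
  v1: re-runs because in2 -7->0; new result 0.
  v2: newly demanded (no cache) — executes and yields -1.
  v6: re-runs because v1 -28->0; new result 4 (unchanged).
  v8: re-runs because v1 -28->0; new result 0.
  v9: re-runs because v8 -28->0; new result 4.
  v10: newly demanded (no cache) — executes and yields -4.
  v11: re-runs because v9 32->4; in2 -7->0; new result 4.
  v12: newly demanded (no cache) — executes and yields 4.
  v14: re-runs because in2 -7->0; v11 25->4; new result -4.
  v15: newly demanded (no cache) — executes and yields 4.
  v17: re-runs because v14 -32->-4; new result -8.
  v18: re-runs because in2 -7->0; v17 -36->-8; new result 4.
  v19: re-runs because v17 -36->-8; new result 0 (unchanged).
  v21: re-runs because v18 -36->4; new result 0 (unchanged).
  v22: re-examined; everything it read last time is the same (v19 unchanged, v21 unchanged) — cache 0 kept, no run.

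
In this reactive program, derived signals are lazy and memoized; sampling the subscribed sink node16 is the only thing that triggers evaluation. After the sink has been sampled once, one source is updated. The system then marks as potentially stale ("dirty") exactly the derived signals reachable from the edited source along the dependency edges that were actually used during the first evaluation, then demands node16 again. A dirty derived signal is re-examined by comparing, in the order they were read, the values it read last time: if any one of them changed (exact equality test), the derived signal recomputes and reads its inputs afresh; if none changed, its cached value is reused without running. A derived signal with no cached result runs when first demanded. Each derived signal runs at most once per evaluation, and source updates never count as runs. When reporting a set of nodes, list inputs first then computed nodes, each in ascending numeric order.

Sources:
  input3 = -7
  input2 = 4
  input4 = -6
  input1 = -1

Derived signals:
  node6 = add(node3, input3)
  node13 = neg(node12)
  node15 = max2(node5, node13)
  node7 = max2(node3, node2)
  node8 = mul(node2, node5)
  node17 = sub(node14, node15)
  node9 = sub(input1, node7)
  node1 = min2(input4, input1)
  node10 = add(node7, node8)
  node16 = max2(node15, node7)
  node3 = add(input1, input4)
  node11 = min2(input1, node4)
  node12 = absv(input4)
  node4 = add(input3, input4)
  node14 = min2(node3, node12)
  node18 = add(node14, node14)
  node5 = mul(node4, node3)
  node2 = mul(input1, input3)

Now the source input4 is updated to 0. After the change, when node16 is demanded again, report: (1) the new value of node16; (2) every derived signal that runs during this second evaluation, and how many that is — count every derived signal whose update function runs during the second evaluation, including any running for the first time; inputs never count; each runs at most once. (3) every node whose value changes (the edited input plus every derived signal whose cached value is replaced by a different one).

First demand of the output computes:
  node2 = mul(-1, -7) = 7
  node3 = add(-1, -6) = -7
  node4 = add(-7, -6) = -13
  node5 = mul(-13, -7) = 91
  node7 = max2(-7, 7) = 7
  node12 = absv(-6) = 6
  node13 = neg(6) = -6
  node15 = max2(91, -6) = 91
  node16 = max2(91, 7) = 91

After the edit, cleaning proceeds:
  node3: a read changed (input4 -6->0) — executes, giving -1.
  node4: a read changed (input4 -6->0) — executes, giving -7.
  node5: a read changed (node4 -13->-7; node3 -7->-1) — executes, giving 7.
  node7: a read changed (node3 -7->-1) — executes, giving 7 — identical to its old value.
  node12: a read changed (input4 -6->0) — executes, giving 0.
  node13: a read changed (node12 6->0) — executes, giving 0.
  node15: a read changed (node5 91->7; node13 -6->0) — executes, giving 7.
  node16: a read changed (node15 91->7) — executes, giving 7.

Demanding node16 again yields 7.
8 derived signals run: node3, node4, node5, node7, node12, node13, node15, node16.
The nodes whose values change: input4, node3, node4, node5, node12, node13, node15, node16.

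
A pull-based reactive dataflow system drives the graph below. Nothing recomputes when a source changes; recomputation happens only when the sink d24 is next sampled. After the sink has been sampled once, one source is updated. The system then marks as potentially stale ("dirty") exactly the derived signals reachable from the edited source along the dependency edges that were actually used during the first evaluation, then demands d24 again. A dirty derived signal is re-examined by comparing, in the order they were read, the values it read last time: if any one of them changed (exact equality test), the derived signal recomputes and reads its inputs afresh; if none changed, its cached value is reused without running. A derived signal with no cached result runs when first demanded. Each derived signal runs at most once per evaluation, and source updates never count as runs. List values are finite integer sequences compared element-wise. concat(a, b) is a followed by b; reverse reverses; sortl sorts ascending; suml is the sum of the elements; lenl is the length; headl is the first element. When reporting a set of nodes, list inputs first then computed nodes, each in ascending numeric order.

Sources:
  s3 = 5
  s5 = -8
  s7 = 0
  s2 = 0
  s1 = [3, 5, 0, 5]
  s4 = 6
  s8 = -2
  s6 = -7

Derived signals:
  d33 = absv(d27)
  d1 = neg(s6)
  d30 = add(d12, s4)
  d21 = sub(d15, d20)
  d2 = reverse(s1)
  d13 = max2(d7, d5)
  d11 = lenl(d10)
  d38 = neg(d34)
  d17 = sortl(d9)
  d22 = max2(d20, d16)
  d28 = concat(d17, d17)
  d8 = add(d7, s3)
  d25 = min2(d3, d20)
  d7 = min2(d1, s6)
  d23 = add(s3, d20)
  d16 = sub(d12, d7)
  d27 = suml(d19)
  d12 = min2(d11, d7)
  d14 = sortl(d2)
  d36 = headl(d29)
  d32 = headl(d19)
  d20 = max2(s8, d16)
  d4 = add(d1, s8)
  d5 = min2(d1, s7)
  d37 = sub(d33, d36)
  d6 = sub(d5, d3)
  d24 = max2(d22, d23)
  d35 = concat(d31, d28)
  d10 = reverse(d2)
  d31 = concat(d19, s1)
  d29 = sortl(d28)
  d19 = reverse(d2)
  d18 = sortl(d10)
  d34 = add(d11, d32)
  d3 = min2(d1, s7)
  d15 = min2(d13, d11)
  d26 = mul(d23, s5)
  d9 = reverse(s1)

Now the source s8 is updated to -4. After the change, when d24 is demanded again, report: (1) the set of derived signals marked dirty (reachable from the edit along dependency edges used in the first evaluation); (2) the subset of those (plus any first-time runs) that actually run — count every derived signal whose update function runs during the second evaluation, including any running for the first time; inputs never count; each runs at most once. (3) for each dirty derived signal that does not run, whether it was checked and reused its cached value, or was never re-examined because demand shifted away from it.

First evaluation (everything demanded from the output):
  d1 = neg(-7) = 7
  d2 = reverse([3, 5, 0, 5]) = [5, 0, 5, 3]
  d7 = min2(7, -7) = -7
  d10 = reverse([5, 0, 5, 3]) = [3, 5, 0, 5]
  d11 = lenl([3, 5, 0, 5]) = 4
  d12 = min2(4, -7) = -7
  d16 = sub(-7, -7) = 0
  d20 = max2(-2, 0) = 0
  d22 = max2(0, 0) = 0
  d23 = add(5, 0) = 5
  d24 = max2(0, 5) = 5

Propagation after the edit:
  d20: runs — s8 -2->-4; result 0 (same value as before).
  d22: checked — values it read are unchanged (d20 unchanged, d16 unchanged); reused cached 0 without running.
  d23: checked — values it read are unchanged (s3 unchanged, d20 unchanged); reused cached 5 without running.
  d24: checked — values it read are unchanged (d22 unchanged, d23 unchanged); reused cached 5 without running.

Key observation: the change is absorbed at d20 — it re-runs but produces the same value, and the output's value is unchanged.

Marked dirty: d20, d22, d23, d24.
Derived signals that run: d20 — 1 in total.
Checked but reused from cache: d22, d23, d24.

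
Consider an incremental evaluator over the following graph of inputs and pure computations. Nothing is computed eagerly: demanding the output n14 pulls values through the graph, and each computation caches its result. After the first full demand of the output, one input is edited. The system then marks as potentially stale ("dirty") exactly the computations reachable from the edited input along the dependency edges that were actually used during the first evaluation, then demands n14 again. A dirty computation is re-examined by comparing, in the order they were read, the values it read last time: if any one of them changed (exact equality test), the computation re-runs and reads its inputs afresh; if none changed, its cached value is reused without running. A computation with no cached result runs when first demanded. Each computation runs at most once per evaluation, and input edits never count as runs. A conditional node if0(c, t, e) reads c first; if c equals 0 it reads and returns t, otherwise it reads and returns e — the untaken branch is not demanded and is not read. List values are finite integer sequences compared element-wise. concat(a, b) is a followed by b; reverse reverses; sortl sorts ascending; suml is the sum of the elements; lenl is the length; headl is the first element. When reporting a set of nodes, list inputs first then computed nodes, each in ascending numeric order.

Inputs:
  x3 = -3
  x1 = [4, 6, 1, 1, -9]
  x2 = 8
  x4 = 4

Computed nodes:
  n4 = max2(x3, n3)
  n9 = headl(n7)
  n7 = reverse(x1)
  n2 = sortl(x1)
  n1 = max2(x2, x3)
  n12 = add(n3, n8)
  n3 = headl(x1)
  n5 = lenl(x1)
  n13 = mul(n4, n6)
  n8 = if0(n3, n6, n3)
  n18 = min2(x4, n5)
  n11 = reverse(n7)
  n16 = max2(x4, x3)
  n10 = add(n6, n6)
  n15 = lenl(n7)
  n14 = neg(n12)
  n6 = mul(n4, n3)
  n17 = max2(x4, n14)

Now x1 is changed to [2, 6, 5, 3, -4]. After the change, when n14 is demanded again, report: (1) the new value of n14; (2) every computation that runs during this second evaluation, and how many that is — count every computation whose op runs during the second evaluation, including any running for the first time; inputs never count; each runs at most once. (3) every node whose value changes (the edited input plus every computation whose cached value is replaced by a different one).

n14 now evaluates to -4.
Run set: n3, n8, n12, n14 (4 run).
Changed values: x1, n3, n8, n12, n14.

Initial pass — values computed on the first demand:
  n3 = headl([4, 6, 1, 1, -9]) = 4
  n8 = if0(n3=4 -> else branch n3) = 4
  n12 = add(4, 4) = 8
  n14 = neg(8) = -8

Second demand — change propagation:
  n3: re-runs because x1 [4, 6, 1, 1, -9]->[2, 6, 5, 3, -4]; new result 2.
  n8: re-runs because n3 4->2; n3 4->2; new result 2.
  n12: re-runs because n3 4->2; n8 4->2; new result 4.
  n14: re-runs because n12 8->4; new result -4.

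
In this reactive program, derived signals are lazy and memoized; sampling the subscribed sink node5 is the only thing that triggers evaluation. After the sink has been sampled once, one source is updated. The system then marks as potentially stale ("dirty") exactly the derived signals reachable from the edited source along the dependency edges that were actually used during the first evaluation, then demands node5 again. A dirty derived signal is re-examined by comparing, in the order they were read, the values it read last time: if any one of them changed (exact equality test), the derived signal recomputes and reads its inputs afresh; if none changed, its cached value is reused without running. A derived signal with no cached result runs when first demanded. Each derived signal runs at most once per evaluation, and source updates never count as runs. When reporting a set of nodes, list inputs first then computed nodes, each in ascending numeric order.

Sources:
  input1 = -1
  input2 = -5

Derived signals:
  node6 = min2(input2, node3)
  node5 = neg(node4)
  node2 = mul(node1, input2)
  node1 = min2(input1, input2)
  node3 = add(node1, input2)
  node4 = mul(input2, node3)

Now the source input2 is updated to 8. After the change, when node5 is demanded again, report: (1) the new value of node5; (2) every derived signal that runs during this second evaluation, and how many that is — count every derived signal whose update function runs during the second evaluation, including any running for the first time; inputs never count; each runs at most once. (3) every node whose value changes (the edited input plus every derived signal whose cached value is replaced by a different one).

First demand of the output computes:
  node1 = min2(-1, -5) = -5
  node3 = add(-5, -5) = -10
  node4 = mul(-5, -10) = 50
  node5 = neg(50) = -50

After the edit, cleaning proceeds:
  node1: a read changed (input2 -5->8) — executes, giving -1.
  node3: a read changed (node1 -5->-1; input2 -5->8) — executes, giving 7.
  node4: a read changed (input2 -5->8; node3 -10->7) — executes, giving 56.
  node5: a read changed (node4 50->56) — executes, giving -56.

Demanding node5 again yields -56.
4 derived signals run: node1, node3, node4, node5.
The nodes whose values change: input2, node1, node3, node4, node5.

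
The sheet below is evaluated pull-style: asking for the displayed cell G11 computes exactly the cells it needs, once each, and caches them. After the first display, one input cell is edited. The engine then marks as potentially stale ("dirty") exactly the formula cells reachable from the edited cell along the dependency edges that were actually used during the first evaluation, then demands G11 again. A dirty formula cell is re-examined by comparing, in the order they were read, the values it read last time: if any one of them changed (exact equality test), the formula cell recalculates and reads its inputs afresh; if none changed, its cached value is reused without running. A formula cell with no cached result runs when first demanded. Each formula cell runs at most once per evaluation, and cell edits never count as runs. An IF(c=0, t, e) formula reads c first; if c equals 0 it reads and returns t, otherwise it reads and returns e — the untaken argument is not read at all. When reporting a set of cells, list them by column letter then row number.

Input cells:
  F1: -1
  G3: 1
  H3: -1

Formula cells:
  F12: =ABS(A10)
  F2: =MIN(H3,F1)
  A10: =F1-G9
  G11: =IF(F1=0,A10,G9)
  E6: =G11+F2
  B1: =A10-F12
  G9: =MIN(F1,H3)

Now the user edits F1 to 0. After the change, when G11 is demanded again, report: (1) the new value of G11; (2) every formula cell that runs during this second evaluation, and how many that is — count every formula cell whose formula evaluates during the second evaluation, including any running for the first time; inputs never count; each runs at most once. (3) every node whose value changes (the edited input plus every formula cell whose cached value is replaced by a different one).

Demanding G11 again yields 1.
3 formula cells run: A10, G9, G11.
The nodes whose values change: F1, G11.
Note the branch switch — A10 had no cache and runs now for the first time.

First demand of the output computes:
  G9 = MIN(-1, -1) = -1
  G11 = IF(F1=0: F1=-1 -> else branch G9) = -1

After the edit, cleaning proceeds:
  G9: a read changed (F1 -1->0) — executes, giving -1 — identical to its old value.
  A10: had never run; runs now, result 1.
  G11: a read changed (F1 -1->0) — executes, giving 1.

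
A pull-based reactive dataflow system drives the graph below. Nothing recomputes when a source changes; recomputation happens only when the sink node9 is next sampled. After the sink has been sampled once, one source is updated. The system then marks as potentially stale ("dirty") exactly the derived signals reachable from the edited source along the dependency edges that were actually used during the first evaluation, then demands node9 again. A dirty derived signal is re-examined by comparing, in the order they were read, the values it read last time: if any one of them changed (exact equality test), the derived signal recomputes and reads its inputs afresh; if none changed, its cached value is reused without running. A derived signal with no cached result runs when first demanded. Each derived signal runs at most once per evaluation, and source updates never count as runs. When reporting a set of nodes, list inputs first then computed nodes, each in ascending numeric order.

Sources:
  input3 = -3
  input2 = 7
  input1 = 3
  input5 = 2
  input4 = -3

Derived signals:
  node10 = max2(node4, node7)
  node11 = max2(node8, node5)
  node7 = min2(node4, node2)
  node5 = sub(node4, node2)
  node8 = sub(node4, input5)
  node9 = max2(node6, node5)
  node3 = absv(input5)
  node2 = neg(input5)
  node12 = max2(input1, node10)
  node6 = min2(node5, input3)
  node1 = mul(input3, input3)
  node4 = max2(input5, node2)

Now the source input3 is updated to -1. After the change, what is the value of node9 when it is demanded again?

New value of node9: 4.

First evaluation (everything demanded from the output):
  node2 = neg(2) = -2
  node4 = max2(2, -2) = 2
  node5 = sub(2, -2) = 4
  node6 = min2(4, -3) = -3
  node9 = max2(-3, 4) = 4

Propagation after the edit:
  node6: runs — input3 -3->-1; result -1.
  node9: runs — node6 -3->-1; result 4 (same value as before).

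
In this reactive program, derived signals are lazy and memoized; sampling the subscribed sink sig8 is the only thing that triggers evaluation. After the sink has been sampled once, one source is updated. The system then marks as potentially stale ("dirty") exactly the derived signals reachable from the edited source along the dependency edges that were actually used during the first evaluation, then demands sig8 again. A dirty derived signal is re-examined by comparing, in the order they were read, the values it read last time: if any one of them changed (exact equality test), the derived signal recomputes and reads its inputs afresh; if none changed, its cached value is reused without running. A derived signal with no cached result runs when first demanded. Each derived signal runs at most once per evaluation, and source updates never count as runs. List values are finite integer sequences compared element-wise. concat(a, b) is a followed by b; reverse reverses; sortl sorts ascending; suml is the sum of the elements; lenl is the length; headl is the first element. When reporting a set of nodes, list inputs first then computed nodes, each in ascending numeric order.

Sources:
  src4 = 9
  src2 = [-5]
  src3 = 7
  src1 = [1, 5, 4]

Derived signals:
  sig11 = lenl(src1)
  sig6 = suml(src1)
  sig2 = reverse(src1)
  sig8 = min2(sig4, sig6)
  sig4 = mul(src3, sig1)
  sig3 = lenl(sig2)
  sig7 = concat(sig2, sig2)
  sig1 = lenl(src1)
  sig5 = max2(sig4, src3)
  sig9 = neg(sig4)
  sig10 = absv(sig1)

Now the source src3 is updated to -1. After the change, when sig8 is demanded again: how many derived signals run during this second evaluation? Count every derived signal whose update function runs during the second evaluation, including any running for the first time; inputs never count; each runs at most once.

2 derived signals run: sig4, sig8.

First demand of the output computes:
  sig1 = lenl([1, 5, 4]) = 3
  sig4 = mul(7, 3) = 21
  sig6 = suml([1, 5, 4]) = 10
  sig8 = min2(21, 10) = 10

After the edit, cleaning proceeds:
  sig4: a read changed (src3 7->-1) — executes, giving -3.
  sig8: a read changed (sig4 21->-3) — executes, giving -3.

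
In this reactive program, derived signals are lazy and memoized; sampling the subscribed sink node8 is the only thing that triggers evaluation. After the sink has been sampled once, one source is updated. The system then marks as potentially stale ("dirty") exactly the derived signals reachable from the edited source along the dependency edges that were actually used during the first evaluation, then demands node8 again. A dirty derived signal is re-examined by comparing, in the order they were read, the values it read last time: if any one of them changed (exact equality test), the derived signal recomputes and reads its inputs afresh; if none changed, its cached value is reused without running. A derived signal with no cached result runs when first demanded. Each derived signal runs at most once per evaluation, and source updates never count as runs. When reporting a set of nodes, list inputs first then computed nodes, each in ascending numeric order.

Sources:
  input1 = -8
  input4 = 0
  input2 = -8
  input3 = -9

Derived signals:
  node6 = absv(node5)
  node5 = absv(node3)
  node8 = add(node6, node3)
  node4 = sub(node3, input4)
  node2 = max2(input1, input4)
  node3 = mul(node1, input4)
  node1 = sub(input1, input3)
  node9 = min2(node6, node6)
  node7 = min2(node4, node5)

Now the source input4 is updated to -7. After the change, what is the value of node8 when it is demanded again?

First demand of the output computes:
  node1 = sub(-8, -9) = 1
  node3 = mul(1, 0) = 0
  node5 = absv(0) = 0
  node6 = absv(0) = 0
  node8 = add(0, 0) = 0

After the edit, cleaning proceeds:
  node3: a read changed (input4 0->-7) — executes, giving -7.
  node5: a read changed (node3 0->-7) — executes, giving 7.
  node6: a read changed (node5 0->7) — executes, giving 7.
  node8: a read changed (node6 0->7; node3 0->-7) — executes, giving 0 — identical to its old value.

Demanding node8 again yields 0.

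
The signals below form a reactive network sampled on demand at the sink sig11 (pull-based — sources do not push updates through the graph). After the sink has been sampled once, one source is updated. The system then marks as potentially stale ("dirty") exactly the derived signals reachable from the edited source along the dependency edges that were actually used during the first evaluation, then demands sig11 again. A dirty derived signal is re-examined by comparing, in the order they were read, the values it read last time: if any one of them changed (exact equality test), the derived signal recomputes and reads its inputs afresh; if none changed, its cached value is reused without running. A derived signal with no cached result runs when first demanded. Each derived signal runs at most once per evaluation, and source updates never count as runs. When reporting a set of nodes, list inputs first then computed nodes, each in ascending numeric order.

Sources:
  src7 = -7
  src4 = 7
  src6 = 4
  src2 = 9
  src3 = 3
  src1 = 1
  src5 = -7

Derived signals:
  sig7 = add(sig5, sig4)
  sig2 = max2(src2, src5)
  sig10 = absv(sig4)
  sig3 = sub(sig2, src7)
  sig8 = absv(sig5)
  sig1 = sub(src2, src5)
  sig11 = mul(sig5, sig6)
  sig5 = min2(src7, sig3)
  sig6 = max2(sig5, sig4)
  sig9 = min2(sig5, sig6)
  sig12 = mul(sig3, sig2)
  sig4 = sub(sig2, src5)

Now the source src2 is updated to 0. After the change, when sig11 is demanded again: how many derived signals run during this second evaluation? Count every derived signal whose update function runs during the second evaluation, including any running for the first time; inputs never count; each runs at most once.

Run set: sig2, sig3, sig4, sig5, sig6, sig11 (6 run).

Initial pass — values computed on the first demand:
  sig2 = max2(9, -7) = 9
  sig3 = sub(9, -7) = 16
  sig4 = sub(9, -7) = 16
  sig5 = min2(-7, 16) = -7
  sig6 = max2(-7, 16) = 16
  sig11 = mul(-7, 16) = -112

Second demand — change propagation:
  sig2: re-runs because src2 9->0; new result 0.
  sig3: re-runs because sig2 9->0; new result 7.
  sig4: re-runs because sig2 9->0; new result 7.
  sig5: re-runs because sig3 16->7; new result -7 (unchanged).
  sig6: re-runs because sig4 16->7; new result 7.
  sig11: re-runs because sig6 16->7; new result -49.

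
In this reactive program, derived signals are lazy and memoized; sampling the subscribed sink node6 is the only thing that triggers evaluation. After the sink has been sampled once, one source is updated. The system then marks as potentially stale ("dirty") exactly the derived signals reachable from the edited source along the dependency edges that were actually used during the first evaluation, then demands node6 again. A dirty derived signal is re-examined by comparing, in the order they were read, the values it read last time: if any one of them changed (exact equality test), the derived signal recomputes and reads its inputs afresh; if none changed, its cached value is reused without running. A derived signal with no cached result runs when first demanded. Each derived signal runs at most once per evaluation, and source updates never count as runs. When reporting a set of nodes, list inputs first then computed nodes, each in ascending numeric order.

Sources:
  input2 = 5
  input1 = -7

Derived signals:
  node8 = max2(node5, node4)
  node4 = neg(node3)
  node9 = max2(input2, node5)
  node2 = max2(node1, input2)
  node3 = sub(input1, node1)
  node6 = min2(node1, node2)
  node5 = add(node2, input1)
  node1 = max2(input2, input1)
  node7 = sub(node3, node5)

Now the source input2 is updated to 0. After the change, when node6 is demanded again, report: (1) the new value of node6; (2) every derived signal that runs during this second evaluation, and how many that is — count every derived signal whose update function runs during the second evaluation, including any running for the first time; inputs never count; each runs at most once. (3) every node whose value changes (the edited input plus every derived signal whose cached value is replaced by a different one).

Demanding node6 again yields 0.
3 derived signals run: node1, node2, node6.
The nodes whose values change: input2, node1, node2, node6.

First demand of the output computes:
  node1 = max2(5, -7) = 5
  node2 = max2(5, 5) = 5
  node6 = min2(5, 5) = 5

After the edit, cleaning proceeds:
  node1: a read changed (input2 5->0) — executes, giving 0.
  node2: a read changed (node1 5->0; input2 5->0) — executes, giving 0.
  node6: a read changed (node1 5->0; node2 5->0) — executes, giving 0.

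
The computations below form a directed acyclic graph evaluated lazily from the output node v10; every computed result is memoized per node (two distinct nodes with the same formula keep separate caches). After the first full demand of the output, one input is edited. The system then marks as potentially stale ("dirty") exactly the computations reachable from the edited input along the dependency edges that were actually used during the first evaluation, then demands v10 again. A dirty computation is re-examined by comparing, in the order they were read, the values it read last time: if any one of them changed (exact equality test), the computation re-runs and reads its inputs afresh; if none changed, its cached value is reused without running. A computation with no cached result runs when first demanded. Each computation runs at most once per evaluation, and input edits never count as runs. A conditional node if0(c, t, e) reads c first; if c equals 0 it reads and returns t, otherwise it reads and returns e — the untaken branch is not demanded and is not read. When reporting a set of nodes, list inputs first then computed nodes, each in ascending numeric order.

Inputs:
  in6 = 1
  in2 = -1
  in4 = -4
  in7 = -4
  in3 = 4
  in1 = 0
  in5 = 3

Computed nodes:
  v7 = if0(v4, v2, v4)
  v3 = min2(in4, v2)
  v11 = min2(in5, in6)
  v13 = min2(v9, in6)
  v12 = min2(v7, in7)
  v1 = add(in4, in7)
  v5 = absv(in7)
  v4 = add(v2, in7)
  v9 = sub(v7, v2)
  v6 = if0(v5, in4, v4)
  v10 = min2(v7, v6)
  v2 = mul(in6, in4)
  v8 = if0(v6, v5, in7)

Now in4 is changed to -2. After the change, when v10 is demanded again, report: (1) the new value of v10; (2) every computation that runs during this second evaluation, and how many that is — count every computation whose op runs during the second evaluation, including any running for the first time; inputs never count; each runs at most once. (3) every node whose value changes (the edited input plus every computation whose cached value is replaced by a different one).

Demanding v10 again yields -6.
5 computations run: v2, v4, v6, v7, v10.
The nodes whose values change: in4, v2, v4, v6, v7, v10.

First demand of the output computes:
  v2 = mul(1, -4) = -4
  v4 = add(-4, -4) = -8
  v5 = absv(-4) = 4
  v6 = if0(v5=4 -> else branch v4) = -8
  v7 = if0(v4=-8 -> else branch v4) = -8
  v10 = min2(-8, -8) = -8

After the edit, cleaning proceeds:
  v2: a read changed (in4 -4->-2) — executes, giving -2.
  v4: a read changed (v2 -4->-2) — executes, giving -6.
  v6: a read changed (v4 -8->-6) — executes, giving -6.
  v7: a read changed (v4 -8->-6; v4 -8->-6) — executes, giving -6.
  v10: a read changed (v7 -8->-6; v6 -8->-6) — executes, giving -6.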